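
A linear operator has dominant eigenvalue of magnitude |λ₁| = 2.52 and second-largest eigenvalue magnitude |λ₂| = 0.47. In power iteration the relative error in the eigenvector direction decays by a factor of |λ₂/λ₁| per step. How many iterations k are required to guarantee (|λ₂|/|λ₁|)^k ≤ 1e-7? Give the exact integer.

|λ₂/λ₁| = 0.47/2.52 = 0.18651
Need k ≥ ln(1e-7) / ln(0.18651) = -16.1181 / -1.6793 ≈ 9.598
Smallest integer k satisfying the bound: 10

10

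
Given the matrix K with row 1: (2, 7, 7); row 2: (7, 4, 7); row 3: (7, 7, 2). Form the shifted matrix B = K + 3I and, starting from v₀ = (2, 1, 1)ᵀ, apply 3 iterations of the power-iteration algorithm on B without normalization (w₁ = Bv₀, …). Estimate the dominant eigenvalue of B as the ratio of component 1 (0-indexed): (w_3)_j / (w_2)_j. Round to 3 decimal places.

μ ≈ 19.718

B = K + 3I has rows (5, 7, 7); (7, 7, 7); (7, 7, 5)
w1 = Bv₀ = (24, 28, 26)
w2 = Bw1 = (498, 546, 494)
w3 = Bw2 = (9770, 10766, 9778)
Ratio: 10766/546 = 19.718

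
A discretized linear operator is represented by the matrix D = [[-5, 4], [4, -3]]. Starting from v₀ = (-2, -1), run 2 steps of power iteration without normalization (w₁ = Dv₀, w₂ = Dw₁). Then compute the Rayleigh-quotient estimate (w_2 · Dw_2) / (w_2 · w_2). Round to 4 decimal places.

λ ≈ -8.1231

w1 = Dv₀ = ((-5)·(-2) + 4·(-1); 4·(-2) + (-3)·(-1)) = (6, -5)
w2 = Dw1 = ((-5)·6 + 4·(-5); 4·6 + (-3)·(-5)) = (-50, 39)
Dw2 = (406, -317)
w2·Dw2 = (-50)·406 + 39·(-317) = -32663; w2·w2 = (-50)·(-50) + 39·39 = 4021
λ ≈ -32663/4021 = -8.1231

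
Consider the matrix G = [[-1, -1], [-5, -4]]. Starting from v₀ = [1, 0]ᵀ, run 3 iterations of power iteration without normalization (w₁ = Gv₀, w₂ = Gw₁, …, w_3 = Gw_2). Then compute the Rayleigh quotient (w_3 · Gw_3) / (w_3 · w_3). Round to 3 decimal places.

λ ≈ -5.192

w1 = Gv₀ = ((-1)·1 + (-1)·0; (-5)·1 + (-4)·0) = (-1, -5)
w2 = Gw1 = ((-1)·(-1) + (-1)·(-5); (-5)·(-1) + (-4)·(-5)) = (6, 25)
w3 = Gw2 = (-31, -130)
Gw3 = (161, 675)
w3·Gw3 = (-31)·161 + (-130)·675 = -92741; w3·w3 = (-31)·(-31) + (-130)·(-130) = 17861
λ ≈ -92741/17861 = -5.192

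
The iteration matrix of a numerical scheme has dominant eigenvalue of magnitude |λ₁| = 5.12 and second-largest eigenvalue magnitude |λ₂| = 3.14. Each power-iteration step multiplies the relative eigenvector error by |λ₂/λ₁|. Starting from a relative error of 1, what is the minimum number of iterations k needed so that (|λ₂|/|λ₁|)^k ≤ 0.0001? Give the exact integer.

19

|λ₂/λ₁| = 3.14/5.12 = 0.61328
Need k ≥ ln(0.0001) / ln(0.61328) = -9.2103 / -0.4889 ≈ 18.838
Smallest integer k satisfying the bound: 19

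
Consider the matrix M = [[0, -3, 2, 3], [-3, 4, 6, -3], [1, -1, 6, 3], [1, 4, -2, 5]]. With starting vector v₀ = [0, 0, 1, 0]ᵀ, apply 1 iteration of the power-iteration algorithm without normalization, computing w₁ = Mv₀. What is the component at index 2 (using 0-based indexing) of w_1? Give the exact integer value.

6

w1 = Mv₀ = (0·0 + (-3)·0 + 2·1 + 3·0; (-3)·0 + 4·0 + 6·1 + (-3)·0; 1·0 + (-1)·0 + 6·1 + 3·0; 1·0 + 4·0 + (-2)·1 + 5·0) = (2, 6, 6, -2)
The requested component of w1 is 6.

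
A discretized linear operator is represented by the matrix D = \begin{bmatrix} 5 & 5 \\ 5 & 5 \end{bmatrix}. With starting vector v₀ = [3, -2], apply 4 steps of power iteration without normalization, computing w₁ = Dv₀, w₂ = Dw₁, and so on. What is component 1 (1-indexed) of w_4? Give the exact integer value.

w1 = Dv₀ = (5·3 + 5·(-2); 5·3 + 5·(-2)) = (5, 5)
w2 = Dw1 = (5·5 + 5·5; 5·5 + 5·5) = (50, 50)
w3 = Dw2 = (500, 500)
w4 = Dw3 = (5000, 5000)
The requested component of w4 is 5000.

5000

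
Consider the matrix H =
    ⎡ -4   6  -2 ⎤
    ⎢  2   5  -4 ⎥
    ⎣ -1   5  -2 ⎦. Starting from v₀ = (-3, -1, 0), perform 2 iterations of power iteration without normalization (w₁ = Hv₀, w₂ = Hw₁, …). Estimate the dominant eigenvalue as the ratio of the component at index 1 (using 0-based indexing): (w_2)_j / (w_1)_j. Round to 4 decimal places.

w1 = Hv₀ = (6, -11, -2)
w2 = Hw1 = (-86, -35, -57)
Ratio at component: -35 / -11 = 3.1818

3.1818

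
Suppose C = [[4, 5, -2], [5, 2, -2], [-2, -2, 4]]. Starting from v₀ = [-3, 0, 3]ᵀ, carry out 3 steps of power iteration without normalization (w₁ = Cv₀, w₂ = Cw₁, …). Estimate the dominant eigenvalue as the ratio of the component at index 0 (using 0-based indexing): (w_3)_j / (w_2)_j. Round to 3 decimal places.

9.352

w1 = Cv₀ = (4·(-3) + 5·0 + (-2)·3; 5·(-3) + 2·0 + (-2)·3; (-2)·(-3) + (-2)·0 + 4·3) = (-18, -21, 18)
w2 = Cw1 = (4·(-18) + 5·(-21) + (-2)·18; 5·(-18) + 2·(-21) + (-2)·18; (-2)·(-18) + (-2)·(-21) + 4·18) = (-213, -168, 150)
w3 = Cw2 = (-1992, -1701, 1362)
Ratio at component: -1992 / -213 = 9.352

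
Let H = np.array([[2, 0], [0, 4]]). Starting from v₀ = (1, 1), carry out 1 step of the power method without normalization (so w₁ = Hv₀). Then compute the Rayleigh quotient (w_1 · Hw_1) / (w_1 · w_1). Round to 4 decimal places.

w1 = Hv₀ = (2·1 + 0·1; 0·1 + 4·1) = (2, 4)
Hw1 = (4, 16)
w1·Hw1 = 2·4 + 4·16 = 72; w1·w1 = 2·2 + 4·4 = 20
λ ≈ 72/20 = 3.6000

λ ≈ 3.6000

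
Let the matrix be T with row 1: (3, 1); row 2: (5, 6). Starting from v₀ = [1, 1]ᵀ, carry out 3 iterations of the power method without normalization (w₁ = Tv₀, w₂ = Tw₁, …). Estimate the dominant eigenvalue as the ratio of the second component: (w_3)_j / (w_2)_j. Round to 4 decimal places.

7.3372

w1 = Tv₀ = (3·1 + 1·1; 5·1 + 6·1) = (4, 11)
w2 = Tw1 = (3·4 + 1·11; 5·4 + 6·11) = (23, 86)
w3 = Tw2 = (155, 631)
Ratio at component: 631 / 86 = 7.3372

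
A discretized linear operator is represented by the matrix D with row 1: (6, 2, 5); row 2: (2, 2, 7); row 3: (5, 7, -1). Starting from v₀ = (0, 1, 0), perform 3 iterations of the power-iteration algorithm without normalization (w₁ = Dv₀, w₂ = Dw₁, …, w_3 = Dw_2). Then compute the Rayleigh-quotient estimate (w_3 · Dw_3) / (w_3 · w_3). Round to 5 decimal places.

10.64645

w1 = Dv₀ = (6·0 + 2·1 + 5·0; 2·0 + 2·1 + 7·0; 5·0 + 7·1 + (-1)·0) = (2, 2, 7)
w2 = Dw1 = (6·2 + 2·2 + 5·7; 2·2 + 2·2 + 7·7; 5·2 + 7·2 + (-1)·7) = (51, 57, 17)
w3 = Dw2 = (505, 335, 637)
Dw3 = (6885, 6139, 4233)
w3·Dw3 = 505·6885 + 335·6139 + 637·4233 = 8229911; w3·w3 = 505·505 + 335·335 + 637·637 = 773019
λ ≈ 8229911/773019 = 10.64645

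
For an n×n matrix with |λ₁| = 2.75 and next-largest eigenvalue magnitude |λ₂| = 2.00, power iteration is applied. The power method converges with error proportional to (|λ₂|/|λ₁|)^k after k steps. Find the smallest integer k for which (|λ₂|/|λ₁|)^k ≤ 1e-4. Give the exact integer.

29

|λ₂/λ₁| = 2.00/2.75 = 0.72727
Need k ≥ ln(1e-4) / ln(0.72727) = -9.2103 / -0.3185 ≈ 28.922
Smallest integer k satisfying the bound: 29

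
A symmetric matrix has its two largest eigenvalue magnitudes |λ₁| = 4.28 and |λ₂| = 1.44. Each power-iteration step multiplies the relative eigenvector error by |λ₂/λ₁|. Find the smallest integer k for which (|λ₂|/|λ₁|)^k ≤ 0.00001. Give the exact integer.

|λ₂/λ₁| = 1.44/4.28 = 0.33645
Need k ≥ ln(0.00001) / ln(0.33645) = -11.5129 / -1.0893 ≈ 10.569
Smallest integer k satisfying the bound: 11

11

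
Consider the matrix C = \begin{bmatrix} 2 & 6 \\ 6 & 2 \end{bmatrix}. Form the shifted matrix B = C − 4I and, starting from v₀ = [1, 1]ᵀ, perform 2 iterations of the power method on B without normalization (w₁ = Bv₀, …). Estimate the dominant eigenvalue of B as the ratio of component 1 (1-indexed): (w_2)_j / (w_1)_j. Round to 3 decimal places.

B = C − 4I has rows (-2, 6); (6, -2)
w1 = Bv₀ = ((-2)·1 + 6·1; 6·1 + (-2)·1) = (4, 4)
w2 = Bw1 = ((-2)·4 + 6·4; 6·4 + (-2)·4) = (16, 16)
Ratio: 16/4 = 4.000

4.000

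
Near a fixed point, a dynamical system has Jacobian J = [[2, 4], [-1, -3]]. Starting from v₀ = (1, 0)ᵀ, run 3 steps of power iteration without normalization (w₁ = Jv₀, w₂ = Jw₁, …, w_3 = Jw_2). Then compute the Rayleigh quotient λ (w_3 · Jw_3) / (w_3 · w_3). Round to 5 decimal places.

-1.24000

w1 = Jv₀ = (2, -1)
w2 = Jw1 = (0, 1)
w3 = Jw2 = (4, -3)
Jw3 = (-4, 5)
w3·Jw3 = 4·(-4) + (-3)·5 = -31; w3·w3 = 4·4 + (-3)·(-3) = 25
λ ≈ -31/25 = -1.24000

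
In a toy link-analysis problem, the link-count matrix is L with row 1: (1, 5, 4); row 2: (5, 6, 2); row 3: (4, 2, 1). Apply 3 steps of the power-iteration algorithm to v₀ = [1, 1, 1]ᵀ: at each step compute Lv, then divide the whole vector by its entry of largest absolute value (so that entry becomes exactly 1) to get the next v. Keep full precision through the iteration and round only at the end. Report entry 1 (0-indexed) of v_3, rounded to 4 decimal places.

Lv0 = (10.00000, 13.00000, 7.00000); divide by 13.00000 → v1 = (0.76923, 1.00000, 0.53846)
Lv1 = (7.92308, 10.92308, 5.61538); divide by 10.92308 → v2 = (0.72535, 1.00000, 0.51408)
Lv2 = (7.78169, 10.65493, 5.41549); divide by 10.65493 → v3 = (0.73034, 1.00000, 0.50826)
Requested entry of v3: 1513/1513 = 1.0000

1.0000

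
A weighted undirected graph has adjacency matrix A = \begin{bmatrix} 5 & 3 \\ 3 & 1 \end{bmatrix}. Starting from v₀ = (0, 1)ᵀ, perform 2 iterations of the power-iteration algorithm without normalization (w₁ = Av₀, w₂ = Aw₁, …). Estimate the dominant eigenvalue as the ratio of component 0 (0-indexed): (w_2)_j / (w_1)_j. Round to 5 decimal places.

w1 = Av₀ = (5·0 + 3·1; 3·0 + 1·1) = (3, 1)
w2 = Aw1 = (5·3 + 3·1; 3·3 + 1·1) = (18, 10)
Ratio at component: 18 / 3 = 6.00000

λ ≈ 6.00000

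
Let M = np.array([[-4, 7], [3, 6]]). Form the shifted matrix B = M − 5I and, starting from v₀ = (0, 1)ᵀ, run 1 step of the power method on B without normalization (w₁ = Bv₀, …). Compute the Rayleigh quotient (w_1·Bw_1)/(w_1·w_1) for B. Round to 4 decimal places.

-7.4000

B = M − 5I has rows (-9, 7); (3, 1)
w1 = Bv₀ = ((-9)·0 + 7·1; 3·0 + 1·1) = (7, 1)
Bw1 = (-56, 22)
w1·Bw1 = -370; w1·w1 = 50; μ ≈ -370/50 = -7.4000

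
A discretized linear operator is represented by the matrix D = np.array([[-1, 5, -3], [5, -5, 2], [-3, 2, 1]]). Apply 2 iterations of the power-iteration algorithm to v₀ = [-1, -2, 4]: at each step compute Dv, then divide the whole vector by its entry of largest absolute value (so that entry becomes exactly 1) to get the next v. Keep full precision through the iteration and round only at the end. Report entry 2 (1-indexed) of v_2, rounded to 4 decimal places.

Dv0 = (-21.00000, 13.00000, 3.00000); divide by -21.00000 → v1 = (1.00000, -0.61905, -0.14286)
Dv1 = (-3.66667, 7.80952, -4.38095); divide by 7.80952 → v2 = (-0.46951, 1.00000, -0.56098)
Requested entry of v2: -164/-164 = 1.0000

1.0000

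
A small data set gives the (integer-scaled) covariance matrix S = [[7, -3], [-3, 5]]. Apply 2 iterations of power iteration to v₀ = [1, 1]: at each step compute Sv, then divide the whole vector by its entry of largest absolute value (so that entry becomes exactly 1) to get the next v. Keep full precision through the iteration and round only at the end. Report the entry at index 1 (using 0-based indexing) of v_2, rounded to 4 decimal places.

-0.0909

Sv0 = (4.00000, 2.00000); divide by 4.00000 → v1 = (1.00000, 0.50000)
Sv1 = (5.50000, -0.50000); divide by 5.50000 → v2 = (1.00000, -0.09091)
Requested entry of v2: -2/22 = -0.0909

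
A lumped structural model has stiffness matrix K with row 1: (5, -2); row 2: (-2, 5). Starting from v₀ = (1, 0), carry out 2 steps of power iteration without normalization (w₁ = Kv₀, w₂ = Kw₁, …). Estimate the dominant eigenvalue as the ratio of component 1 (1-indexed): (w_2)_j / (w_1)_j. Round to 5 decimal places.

w1 = Kv₀ = (5, -2)
w2 = Kw1 = (29, -20)
Ratio at component: 29 / 5 = 5.80000

λ ≈ 5.80000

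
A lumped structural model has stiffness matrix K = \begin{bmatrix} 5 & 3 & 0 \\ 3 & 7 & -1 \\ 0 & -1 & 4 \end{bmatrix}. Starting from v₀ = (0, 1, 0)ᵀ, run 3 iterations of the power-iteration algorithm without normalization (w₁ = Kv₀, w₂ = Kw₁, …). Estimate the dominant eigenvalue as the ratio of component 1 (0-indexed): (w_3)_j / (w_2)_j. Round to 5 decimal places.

w1 = Kv₀ = (5·0 + 3·1 + 0·0; 3·0 + 7·1 + (-1)·0; 0·0 + (-1)·1 + 4·0) = (3, 7, -1)
w2 = Kw1 = (5·3 + 3·7 + 0·(-1); 3·3 + 7·7 + (-1)·(-1); 0·3 + (-1)·7 + 4·(-1)) = (36, 59, -11)
w3 = Kw2 = (357, 532, -103)
Ratio at component: 532 / 59 = 9.01695

9.01695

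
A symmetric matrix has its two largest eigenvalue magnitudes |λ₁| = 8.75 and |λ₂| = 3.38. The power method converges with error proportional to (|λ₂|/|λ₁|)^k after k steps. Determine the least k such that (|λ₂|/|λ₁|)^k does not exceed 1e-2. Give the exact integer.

5

|λ₂/λ₁| = 3.38/8.75 = 0.38629
Need k ≥ ln(1e-2) / ln(0.38629) = -4.6052 / -0.9512 ≈ 4.842
Smallest integer k satisfying the bound: 5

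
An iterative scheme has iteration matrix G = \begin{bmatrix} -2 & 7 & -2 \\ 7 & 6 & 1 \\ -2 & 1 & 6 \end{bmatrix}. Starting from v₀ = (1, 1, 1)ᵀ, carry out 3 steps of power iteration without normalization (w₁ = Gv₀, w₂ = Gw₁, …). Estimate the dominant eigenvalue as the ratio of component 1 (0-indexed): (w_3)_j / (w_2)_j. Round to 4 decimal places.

11.5636

w1 = Gv₀ = ((-2)·1 + 7·1 + (-2)·1; 7·1 + 6·1 + 1·1; (-2)·1 + 1·1 + 6·1) = (3, 14, 5)
w2 = Gw1 = ((-2)·3 + 7·14 + (-2)·5; 7·3 + 6·14 + 1·5; (-2)·3 + 1·14 + 6·5) = (82, 110, 38)
w3 = Gw2 = (530, 1272, 174)
Ratio at component: 1272 / 110 = 11.5636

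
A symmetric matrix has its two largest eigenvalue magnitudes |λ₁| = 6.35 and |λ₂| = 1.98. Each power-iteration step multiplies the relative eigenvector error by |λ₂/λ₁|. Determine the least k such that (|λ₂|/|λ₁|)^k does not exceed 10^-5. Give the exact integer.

|λ₂/λ₁| = 1.98/6.35 = 0.31181
Need k ≥ ln(10^-5) / ln(0.31181) = -11.5129 / -1.1654 ≈ 9.879
Smallest integer k satisfying the bound: 10

10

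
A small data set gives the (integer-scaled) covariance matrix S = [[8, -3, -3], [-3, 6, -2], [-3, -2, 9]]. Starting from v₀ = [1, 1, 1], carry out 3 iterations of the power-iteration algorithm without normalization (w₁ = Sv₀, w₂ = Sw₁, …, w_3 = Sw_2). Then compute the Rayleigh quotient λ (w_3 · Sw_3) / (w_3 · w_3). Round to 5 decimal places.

w1 = Sv₀ = (8·1 + (-3)·1 + (-3)·1; (-3)·1 + 6·1 + (-2)·1; (-3)·1 + (-2)·1 + 9·1) = (2, 1, 4)
w2 = Sw1 = (8·2 + (-3)·1 + (-3)·4; (-3)·2 + 6·1 + (-2)·4; (-3)·2 + (-2)·1 + 9·4) = (1, -8, 28)
w3 = Sw2 = (-52, -107, 265)
Sw3 = (-890, -1016, 2755)
w3·Sw3 = (-52)·(-890) + (-107)·(-1016) + 265·2755 = 885067; w3·w3 = (-52)·(-52) + (-107)·(-107) + 265·265 = 84378
λ ≈ 885067/84378 = 10.48931

λ ≈ 10.48931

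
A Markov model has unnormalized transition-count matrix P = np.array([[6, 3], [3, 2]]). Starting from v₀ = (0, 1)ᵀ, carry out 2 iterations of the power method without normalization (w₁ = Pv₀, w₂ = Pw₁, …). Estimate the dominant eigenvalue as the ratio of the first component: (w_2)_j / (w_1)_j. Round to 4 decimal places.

w1 = Pv₀ = (3, 2)
w2 = Pw1 = (24, 13)
Ratio at component: 24 / 3 = 8.0000

λ ≈ 8.0000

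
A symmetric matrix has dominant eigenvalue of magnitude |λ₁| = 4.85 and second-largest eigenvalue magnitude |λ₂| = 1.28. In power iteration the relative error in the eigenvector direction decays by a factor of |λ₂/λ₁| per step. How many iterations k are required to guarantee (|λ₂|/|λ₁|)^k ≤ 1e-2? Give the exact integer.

|λ₂/λ₁| = 1.28/4.85 = 0.26392
Need k ≥ ln(1e-2) / ln(0.26392) = -4.6052 / -1.3321 ≈ 3.457
Smallest integer k satisfying the bound: 4

4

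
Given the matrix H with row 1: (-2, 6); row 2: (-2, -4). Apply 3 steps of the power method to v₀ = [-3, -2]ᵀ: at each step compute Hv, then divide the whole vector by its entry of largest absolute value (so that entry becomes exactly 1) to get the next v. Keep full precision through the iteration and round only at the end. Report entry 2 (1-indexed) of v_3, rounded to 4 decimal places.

Hv0 = (-6.00000, 14.00000); divide by 14.00000 → v1 = (-0.42857, 1.00000)
Hv1 = (6.85714, -3.14286); divide by 6.85714 → v2 = (1.00000, -0.45833)
Hv2 = (-4.75000, -0.16667); divide by -4.75000 → v3 = (1.00000, 0.03509)
Requested entry of v3: -16/-456 = 0.0351

0.0351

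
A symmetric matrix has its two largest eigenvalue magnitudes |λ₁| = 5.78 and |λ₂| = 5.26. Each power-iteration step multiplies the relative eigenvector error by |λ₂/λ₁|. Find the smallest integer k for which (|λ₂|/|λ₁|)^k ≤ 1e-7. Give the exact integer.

171

|λ₂/λ₁| = 5.26/5.78 = 0.91003
Need k ≥ ln(1e-7) / ln(0.91003) = -16.1181 / -0.0943 ≈ 170.973
Smallest integer k satisfying the bound: 171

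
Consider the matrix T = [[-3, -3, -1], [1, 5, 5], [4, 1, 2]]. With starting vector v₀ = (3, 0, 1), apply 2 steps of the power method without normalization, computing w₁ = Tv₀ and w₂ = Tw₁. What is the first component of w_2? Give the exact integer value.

w1 = Tv₀ = ((-3)·3 + (-3)·0 + (-1)·1; 1·3 + 5·0 + 5·1; 4·3 + 1·0 + 2·1) = (-10, 8, 14)
w2 = Tw1 = ((-3)·(-10) + (-3)·8 + (-1)·14; 1·(-10) + 5·8 + 5·14; 4·(-10) + 1·8 + 2·14) = (-8, 100, -4)
The requested component of w2 is -8.

-8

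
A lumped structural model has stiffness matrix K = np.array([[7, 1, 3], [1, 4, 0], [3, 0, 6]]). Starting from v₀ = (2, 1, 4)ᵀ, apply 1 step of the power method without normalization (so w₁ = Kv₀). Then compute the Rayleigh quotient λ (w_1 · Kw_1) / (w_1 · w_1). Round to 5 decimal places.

w1 = Kv₀ = (7·2 + 1·1 + 3·4; 1·2 + 4·1 + 0·4; 3·2 + 0·1 + 6·4) = (27, 6, 30)
Kw1 = (285, 51, 261)
w1·Kw1 = 27·285 + 6·51 + 30·261 = 15831; w1·w1 = 27·27 + 6·6 + 30·30 = 1665
λ ≈ 15831/1665 = 9.50811

λ ≈ 9.50811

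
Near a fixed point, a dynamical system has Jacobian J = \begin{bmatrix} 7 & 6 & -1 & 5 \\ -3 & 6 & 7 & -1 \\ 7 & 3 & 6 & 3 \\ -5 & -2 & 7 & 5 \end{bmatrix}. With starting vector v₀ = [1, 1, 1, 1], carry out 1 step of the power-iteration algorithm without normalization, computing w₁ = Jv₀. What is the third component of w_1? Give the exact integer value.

w1 = Jv₀ = (7·1 + 6·1 + (-1)·1 + 5·1; (-3)·1 + 6·1 + 7·1 + (-1)·1; 7·1 + 3·1 + 6·1 + 3·1; (-5)·1 + (-2)·1 + 7·1 + 5·1) = (17, 9, 19, 5)
The requested component of w1 is 19.

19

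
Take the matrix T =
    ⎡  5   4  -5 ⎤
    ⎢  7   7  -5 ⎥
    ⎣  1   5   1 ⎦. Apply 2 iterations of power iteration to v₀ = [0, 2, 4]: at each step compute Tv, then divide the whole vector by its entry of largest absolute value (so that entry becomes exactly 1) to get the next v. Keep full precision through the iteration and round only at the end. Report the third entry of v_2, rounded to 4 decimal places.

0.1429

Tv0 = (-12.00000, -6.00000, 14.00000); divide by 14.00000 → v1 = (-0.85714, -0.42857, 1.00000)
Tv1 = (-11.00000, -14.00000, -2.00000); divide by -14.00000 → v2 = (0.78571, 1.00000, 0.14286)
Requested entry of v2: -28/-196 = 0.1429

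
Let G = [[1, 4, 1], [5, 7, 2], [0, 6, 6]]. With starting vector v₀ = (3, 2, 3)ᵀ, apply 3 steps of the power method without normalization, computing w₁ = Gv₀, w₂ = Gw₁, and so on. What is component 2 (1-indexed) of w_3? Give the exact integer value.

4325

w1 = Gv₀ = (1·3 + 4·2 + 1·3; 5·3 + 7·2 + 2·3; 0·3 + 6·2 + 6·3) = (14, 35, 30)
w2 = Gw1 = (1·14 + 4·35 + 1·30; 5·14 + 7·35 + 2·30; 0·14 + 6·35 + 6·30) = (184, 375, 390)
w3 = Gw2 = (2074, 4325, 4590)
The requested component of w3 is 4325.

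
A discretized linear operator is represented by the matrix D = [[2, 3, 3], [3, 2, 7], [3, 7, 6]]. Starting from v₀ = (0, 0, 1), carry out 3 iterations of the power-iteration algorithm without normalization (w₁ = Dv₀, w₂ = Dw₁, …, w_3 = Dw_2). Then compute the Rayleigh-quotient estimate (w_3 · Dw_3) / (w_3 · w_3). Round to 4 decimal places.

λ ≈ 12.8995

w1 = Dv₀ = (2·0 + 3·0 + 3·1; 3·0 + 2·0 + 7·1; 3·0 + 7·0 + 6·1) = (3, 7, 6)
w2 = Dw1 = (2·3 + 3·7 + 3·6; 3·3 + 2·7 + 7·6; 3·3 + 7·7 + 6·6) = (45, 65, 94)
w3 = Dw2 = (567, 923, 1154)
Dw3 = (7365, 11625, 15086)
w3·Dw3 = 567·7365 + 923·11625 + 1154·15086 = 32315074; w3·w3 = 567·567 + 923·923 + 1154·1154 = 2505134
λ ≈ 32315074/2505134 = 12.8995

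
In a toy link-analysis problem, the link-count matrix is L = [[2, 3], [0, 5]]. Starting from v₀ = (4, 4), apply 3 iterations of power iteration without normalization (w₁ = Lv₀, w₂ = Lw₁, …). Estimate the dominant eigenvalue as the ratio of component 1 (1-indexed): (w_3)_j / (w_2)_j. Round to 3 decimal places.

w1 = Lv₀ = (2·4 + 3·4; 0·4 + 5·4) = (20, 20)
w2 = Lw1 = (2·20 + 3·20; 0·20 + 5·20) = (100, 100)
w3 = Lw2 = (500, 500)
Ratio at component: 500 / 100 = 5.000

5.000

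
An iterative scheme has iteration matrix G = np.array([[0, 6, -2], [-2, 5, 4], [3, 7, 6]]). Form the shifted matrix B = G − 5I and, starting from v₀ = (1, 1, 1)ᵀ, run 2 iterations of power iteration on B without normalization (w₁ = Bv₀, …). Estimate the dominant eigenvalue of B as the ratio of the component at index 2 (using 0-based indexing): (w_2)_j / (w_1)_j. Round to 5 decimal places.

B = G − 5I has rows (-5, 6, -2); (-2, 0, 4); (3, 7, 1)
w1 = Bv₀ = (-1, 2, 11)
w2 = Bw1 = (-5, 46, 22)
Ratio: 22/11 = 2.00000

2.00000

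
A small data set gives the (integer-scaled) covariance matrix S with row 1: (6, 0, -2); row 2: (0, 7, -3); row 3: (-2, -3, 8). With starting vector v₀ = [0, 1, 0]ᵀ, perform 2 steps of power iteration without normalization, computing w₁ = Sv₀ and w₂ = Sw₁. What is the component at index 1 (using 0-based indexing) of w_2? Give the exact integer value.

w1 = Sv₀ = (6·0 + 0·1 + (-2)·0; 0·0 + 7·1 + (-3)·0; (-2)·0 + (-3)·1 + 8·0) = (0, 7, -3)
w2 = Sw1 = (6·0 + 0·7 + (-2)·(-3); 0·0 + 7·7 + (-3)·(-3); (-2)·0 + (-3)·7 + 8·(-3)) = (6, 58, -45)
The requested component of w2 is 58.

58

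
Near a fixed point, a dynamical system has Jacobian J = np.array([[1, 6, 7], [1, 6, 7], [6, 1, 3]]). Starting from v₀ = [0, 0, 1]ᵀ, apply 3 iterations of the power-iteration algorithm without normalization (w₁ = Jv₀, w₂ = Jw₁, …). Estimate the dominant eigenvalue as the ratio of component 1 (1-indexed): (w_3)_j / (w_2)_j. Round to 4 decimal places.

λ ≈ 12.8000

w1 = Jv₀ = (7, 7, 3)
w2 = Jw1 = (70, 70, 58)
w3 = Jw2 = (896, 896, 664)
Ratio at component: 896 / 70 = 12.8000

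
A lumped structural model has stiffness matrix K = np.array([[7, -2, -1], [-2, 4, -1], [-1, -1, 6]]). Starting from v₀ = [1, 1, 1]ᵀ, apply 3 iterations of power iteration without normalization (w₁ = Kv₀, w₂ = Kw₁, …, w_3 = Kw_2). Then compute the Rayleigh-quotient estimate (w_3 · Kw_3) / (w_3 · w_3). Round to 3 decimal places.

w1 = Kv₀ = (7·1 + (-2)·1 + (-1)·1; (-2)·1 + 4·1 + (-1)·1; (-1)·1 + (-1)·1 + 6·1) = (4, 1, 4)
w2 = Kw1 = (7·4 + (-2)·1 + (-1)·4; (-2)·4 + 4·1 + (-1)·4; (-1)·4 + (-1)·1 + 6·4) = (22, -8, 19)
w3 = Kw2 = (151, -95, 100)
Kw3 = (1147, -782, 544)
w3·Kw3 = 151·1147 + (-95)·(-782) + 100·544 = 301887; w3·w3 = 151·151 + (-95)·(-95) + 100·100 = 41826
λ ≈ 301887/41826 = 7.218

7.218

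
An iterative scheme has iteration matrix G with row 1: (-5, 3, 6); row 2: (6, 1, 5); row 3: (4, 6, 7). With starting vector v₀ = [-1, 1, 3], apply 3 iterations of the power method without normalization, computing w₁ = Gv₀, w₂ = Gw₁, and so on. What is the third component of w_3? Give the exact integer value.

4113

w1 = Gv₀ = ((-5)·(-1) + 3·1 + 6·3; 6·(-1) + 1·1 + 5·3; 4·(-1) + 6·1 + 7·3) = (26, 10, 23)
w2 = Gw1 = ((-5)·26 + 3·10 + 6·23; 6·26 + 1·10 + 5·23; 4·26 + 6·10 + 7·23) = (38, 281, 325)
w3 = Gw2 = (2603, 2134, 4113)
The requested component of w3 is 4113.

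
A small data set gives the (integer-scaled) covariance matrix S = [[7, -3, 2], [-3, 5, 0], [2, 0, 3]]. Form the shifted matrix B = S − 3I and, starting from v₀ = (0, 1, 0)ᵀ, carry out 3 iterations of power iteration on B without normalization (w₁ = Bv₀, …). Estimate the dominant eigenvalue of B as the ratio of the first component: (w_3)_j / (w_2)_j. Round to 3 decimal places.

B = S − 3I has rows (4, -3, 2); (-3, 2, 0); (2, 0, 0)
w1 = Bv₀ = (-3, 2, 0)
w2 = Bw1 = (-18, 13, -6)
w3 = Bw2 = (-123, 80, -36)
Ratio: -123/-18 = 6.833

6.833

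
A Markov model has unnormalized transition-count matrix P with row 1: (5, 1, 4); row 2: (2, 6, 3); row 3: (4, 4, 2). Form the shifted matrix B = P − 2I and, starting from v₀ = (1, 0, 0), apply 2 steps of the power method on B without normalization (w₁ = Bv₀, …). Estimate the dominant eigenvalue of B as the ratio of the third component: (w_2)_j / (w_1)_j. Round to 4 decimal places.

B = P − 2I has rows (3, 1, 4); (2, 4, 3); (4, 4, 0)
w1 = Bv₀ = (3·1 + 1·0 + 4·0; 2·1 + 4·0 + 3·0; 4·1 + 4·0 + 0·0) = (3, 2, 4)
w2 = Bw1 = (3·3 + 1·2 + 4·4; 2·3 + 4·2 + 3·4; 4·3 + 4·2 + 0·4) = (27, 26, 20)
Ratio: 20/4 = 5.0000

μ ≈ 5.0000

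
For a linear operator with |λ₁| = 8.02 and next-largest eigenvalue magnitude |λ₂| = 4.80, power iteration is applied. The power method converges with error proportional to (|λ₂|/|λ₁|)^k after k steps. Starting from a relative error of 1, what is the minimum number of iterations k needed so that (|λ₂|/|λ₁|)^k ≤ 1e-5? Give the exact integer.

|λ₂/λ₁| = 4.80/8.02 = 0.59850
Need k ≥ ln(1e-5) / ln(0.59850) = -11.5129 / -0.5133 ≈ 22.428
Smallest integer k satisfying the bound: 23

23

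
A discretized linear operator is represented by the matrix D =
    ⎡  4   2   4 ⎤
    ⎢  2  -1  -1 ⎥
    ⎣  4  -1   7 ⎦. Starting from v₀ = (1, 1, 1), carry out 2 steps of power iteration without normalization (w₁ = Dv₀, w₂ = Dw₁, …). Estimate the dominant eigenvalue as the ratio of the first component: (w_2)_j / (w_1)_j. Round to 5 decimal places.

λ ≈ 8.00000

w1 = Dv₀ = (4·1 + 2·1 + 4·1; 2·1 + (-1)·1 + (-1)·1; 4·1 + (-1)·1 + 7·1) = (10, 0, 10)
w2 = Dw1 = (4·10 + 2·0 + 4·10; 2·10 + (-1)·0 + (-1)·10; 4·10 + (-1)·0 + 7·10) = (80, 10, 110)
Ratio at component: 80 / 10 = 8.00000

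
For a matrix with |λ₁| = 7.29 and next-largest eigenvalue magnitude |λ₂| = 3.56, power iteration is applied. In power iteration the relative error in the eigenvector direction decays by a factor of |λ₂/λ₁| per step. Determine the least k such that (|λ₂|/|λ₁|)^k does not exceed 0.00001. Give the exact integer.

|λ₂/λ₁| = 3.56/7.29 = 0.48834
Need k ≥ ln(0.00001) / ln(0.48834) = -11.5129 / -0.7167 ≈ 16.063
Smallest integer k satisfying the bound: 17

17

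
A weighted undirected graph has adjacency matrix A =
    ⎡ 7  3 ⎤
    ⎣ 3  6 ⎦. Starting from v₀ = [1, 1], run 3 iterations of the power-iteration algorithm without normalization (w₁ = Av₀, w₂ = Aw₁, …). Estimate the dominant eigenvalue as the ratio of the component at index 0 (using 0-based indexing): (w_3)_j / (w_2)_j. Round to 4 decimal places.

9.5979

w1 = Av₀ = (10, 9)
w2 = Aw1 = (97, 84)
w3 = Aw2 = (931, 795)
Ratio at component: 931 / 97 = 9.5979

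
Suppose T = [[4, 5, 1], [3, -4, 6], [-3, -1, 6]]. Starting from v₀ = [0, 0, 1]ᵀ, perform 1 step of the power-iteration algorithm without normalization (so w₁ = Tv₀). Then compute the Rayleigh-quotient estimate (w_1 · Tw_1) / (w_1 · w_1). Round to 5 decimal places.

λ ≈ 4.00000

w1 = Tv₀ = (4·0 + 5·0 + 1·1; 3·0 + (-4)·0 + 6·1; (-3)·0 + (-1)·0 + 6·1) = (1, 6, 6)
Tw1 = (40, 15, 27)
w1·Tw1 = 1·40 + 6·15 + 6·27 = 292; w1·w1 = 1·1 + 6·6 + 6·6 = 73
λ ≈ 292/73 = 4.00000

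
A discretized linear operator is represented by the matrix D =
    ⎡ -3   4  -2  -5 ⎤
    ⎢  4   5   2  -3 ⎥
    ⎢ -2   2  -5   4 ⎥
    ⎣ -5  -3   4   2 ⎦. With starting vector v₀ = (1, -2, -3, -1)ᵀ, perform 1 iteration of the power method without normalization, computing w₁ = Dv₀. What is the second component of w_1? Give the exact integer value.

-9

w1 = Dv₀ = ((-3)·1 + 4·(-2) + (-2)·(-3) + (-5)·(-1); 4·1 + 5·(-2) + 2·(-3) + (-3)·(-1); (-2)·1 + 2·(-2) + (-5)·(-3) + 4·(-1); (-5)·1 + (-3)·(-2) + 4·(-3) + 2·(-1)) = (0, -9, 5, -13)
The requested component of w1 is -9.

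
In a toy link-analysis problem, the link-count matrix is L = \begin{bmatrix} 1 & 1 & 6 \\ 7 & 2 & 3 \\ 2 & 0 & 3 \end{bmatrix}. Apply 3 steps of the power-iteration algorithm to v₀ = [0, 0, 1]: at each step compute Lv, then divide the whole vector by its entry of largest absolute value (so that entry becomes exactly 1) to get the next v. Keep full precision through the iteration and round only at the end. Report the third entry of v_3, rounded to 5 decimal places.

Lv0 = (6.000000, 3.000000, 3.000000); divide by 6.000000 → v1 = (1.000000, 0.500000, 0.500000)
Lv1 = (4.500000, 9.500000, 3.500000); divide by 9.500000 → v2 = (0.473684, 1.000000, 0.368421)
Lv2 = (3.684211, 6.421053, 2.052632); divide by 6.421053 → v3 = (0.573770, 1.000000, 0.319672)
Requested entry of v3: 117/366 = 0.31967

0.31967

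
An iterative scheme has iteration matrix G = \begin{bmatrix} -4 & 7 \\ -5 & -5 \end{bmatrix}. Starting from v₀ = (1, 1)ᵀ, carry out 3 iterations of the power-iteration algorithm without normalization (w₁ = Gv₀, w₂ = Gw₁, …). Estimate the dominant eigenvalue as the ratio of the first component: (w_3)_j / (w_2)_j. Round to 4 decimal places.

w1 = Gv₀ = (3, -10)
w2 = Gw1 = (-82, 35)
w3 = Gw2 = (573, 235)
Ratio at component: 573 / -82 = -6.9878

-6.9878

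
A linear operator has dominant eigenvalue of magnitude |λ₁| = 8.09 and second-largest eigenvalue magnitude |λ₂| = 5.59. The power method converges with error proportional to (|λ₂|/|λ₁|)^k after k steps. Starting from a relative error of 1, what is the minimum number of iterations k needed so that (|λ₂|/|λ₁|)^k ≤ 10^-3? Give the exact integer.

|λ₂/λ₁| = 5.59/8.09 = 0.69098
Need k ≥ ln(10^-3) / ln(0.69098) = -6.9078 / -0.3696 ≈ 18.687
Smallest integer k satisfying the bound: 19

19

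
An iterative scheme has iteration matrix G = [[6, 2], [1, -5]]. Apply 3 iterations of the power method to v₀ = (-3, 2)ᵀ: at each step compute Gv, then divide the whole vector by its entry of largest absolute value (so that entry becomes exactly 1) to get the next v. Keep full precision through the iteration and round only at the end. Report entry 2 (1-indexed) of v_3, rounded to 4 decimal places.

Gv0 = (-14.00000, -13.00000); divide by -14.00000 → v1 = (1.00000, 0.92857)
Gv1 = (7.85714, -3.64286); divide by 7.85714 → v2 = (1.00000, -0.46364)
Gv2 = (5.07273, 3.31818); divide by 5.07273 → v3 = (1.00000, 0.65412)
Requested entry of v3: -365/-558 = 0.6541

0.6541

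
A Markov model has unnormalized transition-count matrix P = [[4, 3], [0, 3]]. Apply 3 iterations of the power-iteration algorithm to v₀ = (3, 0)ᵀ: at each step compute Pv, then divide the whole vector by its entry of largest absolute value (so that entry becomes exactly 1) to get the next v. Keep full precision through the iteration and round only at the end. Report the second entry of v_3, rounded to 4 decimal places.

Pv0 = (12.00000, 0.00000); divide by 12.00000 → v1 = (1.00000, 0.00000)
Pv1 = (4.00000, 0.00000); divide by 4.00000 → v2 = (1.00000, 0.00000)
Pv2 = (4.00000, 0.00000); divide by 4.00000 → v3 = (1.00000, 0.00000)
Requested entry of v3: 0/192 = 0.0000

0.0000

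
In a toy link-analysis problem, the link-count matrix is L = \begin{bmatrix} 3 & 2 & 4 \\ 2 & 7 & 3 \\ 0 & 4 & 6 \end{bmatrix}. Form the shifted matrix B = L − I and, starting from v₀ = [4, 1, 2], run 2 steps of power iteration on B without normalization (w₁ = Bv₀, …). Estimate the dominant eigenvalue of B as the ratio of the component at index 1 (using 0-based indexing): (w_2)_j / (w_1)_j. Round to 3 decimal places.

B = L − I has rows (2, 2, 4); (2, 6, 3); (0, 4, 5)
w1 = Bv₀ = (2·4 + 2·1 + 4·2; 2·4 + 6·1 + 3·2; 0·4 + 4·1 + 5·2) = (18, 20, 14)
w2 = Bw1 = (2·18 + 2·20 + 4·14; 2·18 + 6·20 + 3·14; 0·18 + 4·20 + 5·14) = (132, 198, 150)
Ratio: 198/20 = 9.900

9.900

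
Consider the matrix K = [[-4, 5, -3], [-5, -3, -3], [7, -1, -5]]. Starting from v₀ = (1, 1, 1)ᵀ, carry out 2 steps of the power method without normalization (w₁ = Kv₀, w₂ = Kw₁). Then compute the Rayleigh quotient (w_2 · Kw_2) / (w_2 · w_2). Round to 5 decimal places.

w1 = Kv₀ = (-2, -11, 1)
w2 = Kw1 = (-50, 40, -8)
Kw2 = (424, 154, -350)
w2·Kw2 = (-50)·424 + 40·154 + (-8)·(-350) = -12240; w2·w2 = (-50)·(-50) + 40·40 + (-8)·(-8) = 4164
λ ≈ -12240/4164 = -2.93948

λ ≈ -2.93948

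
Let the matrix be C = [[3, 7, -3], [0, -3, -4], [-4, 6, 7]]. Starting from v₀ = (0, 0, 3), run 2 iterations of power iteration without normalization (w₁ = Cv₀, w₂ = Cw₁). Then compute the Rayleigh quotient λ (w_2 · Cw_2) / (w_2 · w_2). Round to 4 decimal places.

w1 = Cv₀ = (-9, -12, 21)
w2 = Cw1 = (-174, -48, 111)
Cw2 = (-1191, -300, 1185)
w2·Cw2 = (-174)·(-1191) + (-48)·(-300) + 111·1185 = 353169; w2·w2 = (-174)·(-174) + (-48)·(-48) + 111·111 = 44901
λ ≈ 353169/44901 = 7.8655

7.8655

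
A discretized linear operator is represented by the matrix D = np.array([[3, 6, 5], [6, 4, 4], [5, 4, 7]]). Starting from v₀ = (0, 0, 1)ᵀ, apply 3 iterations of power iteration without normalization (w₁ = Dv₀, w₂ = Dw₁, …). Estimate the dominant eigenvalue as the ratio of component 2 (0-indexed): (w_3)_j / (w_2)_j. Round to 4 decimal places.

14.4000

w1 = Dv₀ = (3·0 + 6·0 + 5·1; 6·0 + 4·0 + 4·1; 5·0 + 4·0 + 7·1) = (5, 4, 7)
w2 = Dw1 = (3·5 + 6·4 + 5·7; 6·5 + 4·4 + 4·7; 5·5 + 4·4 + 7·7) = (74, 74, 90)
w3 = Dw2 = (1116, 1100, 1296)
Ratio at component: 1296 / 90 = 14.4000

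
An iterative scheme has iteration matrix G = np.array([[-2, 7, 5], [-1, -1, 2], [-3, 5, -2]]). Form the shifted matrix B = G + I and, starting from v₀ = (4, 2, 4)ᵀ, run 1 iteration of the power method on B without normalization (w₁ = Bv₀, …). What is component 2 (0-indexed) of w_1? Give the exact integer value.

-6

B = G + I has rows (-1, 7, 5); (-1, 0, 2); (-3, 5, -1)
w1 = Bv₀ = (30, 4, -6)
Requested component of w1: -6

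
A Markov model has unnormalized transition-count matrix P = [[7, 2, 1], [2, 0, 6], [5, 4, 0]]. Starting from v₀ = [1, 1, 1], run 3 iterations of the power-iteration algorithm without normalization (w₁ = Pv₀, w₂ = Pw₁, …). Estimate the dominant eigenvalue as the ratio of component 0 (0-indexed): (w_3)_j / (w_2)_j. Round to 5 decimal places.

w1 = Pv₀ = (7·1 + 2·1 + 1·1; 2·1 + 0·1 + 6·1; 5·1 + 4·1 + 0·1) = (10, 8, 9)
w2 = Pw1 = (7·10 + 2·8 + 1·9; 2·10 + 0·8 + 6·9; 5·10 + 4·8 + 0·9) = (95, 74, 82)
w3 = Pw2 = (895, 682, 771)
Ratio at component: 895 / 95 = 9.42105

λ ≈ 9.42105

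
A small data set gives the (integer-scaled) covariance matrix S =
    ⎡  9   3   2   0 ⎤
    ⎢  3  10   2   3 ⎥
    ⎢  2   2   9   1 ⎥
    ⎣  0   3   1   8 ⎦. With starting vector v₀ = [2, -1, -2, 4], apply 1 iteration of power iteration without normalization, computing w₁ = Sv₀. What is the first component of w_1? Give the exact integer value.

w1 = Sv₀ = (9·2 + 3·(-1) + 2·(-2) + 0·4; 3·2 + 10·(-1) + 2·(-2) + 3·4; 2·2 + 2·(-1) + 9·(-2) + 1·4; 0·2 + 3·(-1) + 1·(-2) + 8·4) = (11, 4, -12, 27)
The requested component of w1 is 11.

11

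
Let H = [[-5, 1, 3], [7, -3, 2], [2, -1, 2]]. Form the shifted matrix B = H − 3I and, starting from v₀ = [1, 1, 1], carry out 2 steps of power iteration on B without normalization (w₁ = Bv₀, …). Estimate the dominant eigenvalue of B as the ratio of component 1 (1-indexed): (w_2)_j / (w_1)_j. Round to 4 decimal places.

B = H − 3I has rows (-8, 1, 3); (7, -6, 2); (2, -1, -1)
w1 = Bv₀ = ((-8)·1 + 1·1 + 3·1; 7·1 + (-6)·1 + 2·1; 2·1 + (-1)·1 + (-1)·1) = (-4, 3, 0)
w2 = Bw1 = ((-8)·(-4) + 1·3 + 3·0; 7·(-4) + (-6)·3 + 2·0; 2·(-4) + (-1)·3 + (-1)·0) = (35, -46, -11)
Ratio: 35/-4 = -8.7500

-8.7500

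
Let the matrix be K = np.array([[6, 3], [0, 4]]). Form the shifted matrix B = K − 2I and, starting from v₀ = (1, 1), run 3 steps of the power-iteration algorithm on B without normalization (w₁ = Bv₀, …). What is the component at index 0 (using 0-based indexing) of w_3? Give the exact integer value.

B = K − 2I has rows (4, 3); (0, 2)
w1 = Bv₀ = (7, 2)
w2 = Bw1 = (34, 4)
w3 = Bw2 = (148, 8)
Requested component of w3: 148

148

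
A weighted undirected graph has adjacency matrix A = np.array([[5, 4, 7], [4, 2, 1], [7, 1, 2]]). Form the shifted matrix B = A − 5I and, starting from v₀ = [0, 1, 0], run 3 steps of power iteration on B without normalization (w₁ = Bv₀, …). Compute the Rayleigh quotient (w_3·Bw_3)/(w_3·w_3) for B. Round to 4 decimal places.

μ ≈ -5.7791

B = A − 5I has rows (0, 4, 7); (4, -3, 1); (7, 1, -3)
w1 = Bv₀ = (0·0 + 4·1 + 7·0; 4·0 + (-3)·1 + 1·0; 7·0 + 1·1 + (-3)·0) = (4, -3, 1)
w2 = Bw1 = (0·4 + 4·(-3) + 7·1; 4·4 + (-3)·(-3) + 1·1; 7·4 + 1·(-3) + (-3)·1) = (-5, 26, 22)
w3 = Bw2 = (258, -76, -75)
Bw3 = (-829, 1185, 1955)
w3·Bw3 = -450567; w3·w3 = 77965; μ ≈ -450567/77965 = -5.7791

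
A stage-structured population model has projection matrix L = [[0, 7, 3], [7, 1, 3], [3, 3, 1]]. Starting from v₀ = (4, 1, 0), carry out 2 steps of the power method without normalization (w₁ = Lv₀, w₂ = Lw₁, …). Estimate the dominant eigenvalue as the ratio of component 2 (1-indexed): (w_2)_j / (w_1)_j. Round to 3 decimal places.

w1 = Lv₀ = (7, 29, 15)
w2 = Lw1 = (248, 123, 123)
Ratio at component: 123 / 29 = 4.241

4.241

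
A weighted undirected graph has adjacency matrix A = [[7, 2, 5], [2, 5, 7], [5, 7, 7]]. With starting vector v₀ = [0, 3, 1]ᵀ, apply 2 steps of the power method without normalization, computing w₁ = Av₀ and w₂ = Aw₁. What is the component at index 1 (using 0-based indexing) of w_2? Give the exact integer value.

328

w1 = Av₀ = (7·0 + 2·3 + 5·1; 2·0 + 5·3 + 7·1; 5·0 + 7·3 + 7·1) = (11, 22, 28)
w2 = Aw1 = (7·11 + 2·22 + 5·28; 2·11 + 5·22 + 7·28; 5·11 + 7·22 + 7·28) = (261, 328, 405)
The requested component of w2 is 328.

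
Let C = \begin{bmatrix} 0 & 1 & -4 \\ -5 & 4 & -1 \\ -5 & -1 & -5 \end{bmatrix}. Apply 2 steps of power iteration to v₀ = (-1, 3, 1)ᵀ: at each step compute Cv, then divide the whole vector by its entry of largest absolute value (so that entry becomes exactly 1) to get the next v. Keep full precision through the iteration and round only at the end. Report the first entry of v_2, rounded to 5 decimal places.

0.38889

Cv0 = (-1.000000, 16.000000, -3.000000); divide by 16.000000 → v1 = (-0.062500, 1.000000, -0.187500)
Cv1 = (1.750000, 4.500000, 0.250000); divide by 4.500000 → v2 = (0.388889, 1.000000, 0.055556)
Requested entry of v2: 28/72 = 0.38889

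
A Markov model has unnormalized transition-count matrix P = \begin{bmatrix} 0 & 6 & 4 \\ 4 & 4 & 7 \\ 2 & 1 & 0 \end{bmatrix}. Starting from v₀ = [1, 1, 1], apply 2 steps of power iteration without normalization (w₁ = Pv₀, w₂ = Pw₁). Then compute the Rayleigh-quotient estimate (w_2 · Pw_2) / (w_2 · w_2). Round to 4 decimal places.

9.0325

w1 = Pv₀ = (0·1 + 6·1 + 4·1; 4·1 + 4·1 + 7·1; 2·1 + 1·1 + 0·1) = (10, 15, 3)
w2 = Pw1 = (0·10 + 6·15 + 4·3; 4·10 + 4·15 + 7·3; 2·10 + 1·15 + 0·3) = (102, 121, 35)
Pw2 = (866, 1137, 325)
w2·Pw2 = 102·866 + 121·1137 + 35·325 = 237284; w2·w2 = 102·102 + 121·121 + 35·35 = 26270
λ ≈ 237284/26270 = 9.0325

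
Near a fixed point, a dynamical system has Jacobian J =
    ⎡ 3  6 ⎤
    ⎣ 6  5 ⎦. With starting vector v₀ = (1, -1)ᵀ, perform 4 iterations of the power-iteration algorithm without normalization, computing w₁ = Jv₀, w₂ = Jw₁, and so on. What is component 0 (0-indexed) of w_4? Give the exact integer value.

-759

w1 = Jv₀ = (-3, 1)
w2 = Jw1 = (-3, -13)
w3 = Jw2 = (-87, -83)
w4 = Jw3 = (-759, -937)
The requested component of w4 is -759.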